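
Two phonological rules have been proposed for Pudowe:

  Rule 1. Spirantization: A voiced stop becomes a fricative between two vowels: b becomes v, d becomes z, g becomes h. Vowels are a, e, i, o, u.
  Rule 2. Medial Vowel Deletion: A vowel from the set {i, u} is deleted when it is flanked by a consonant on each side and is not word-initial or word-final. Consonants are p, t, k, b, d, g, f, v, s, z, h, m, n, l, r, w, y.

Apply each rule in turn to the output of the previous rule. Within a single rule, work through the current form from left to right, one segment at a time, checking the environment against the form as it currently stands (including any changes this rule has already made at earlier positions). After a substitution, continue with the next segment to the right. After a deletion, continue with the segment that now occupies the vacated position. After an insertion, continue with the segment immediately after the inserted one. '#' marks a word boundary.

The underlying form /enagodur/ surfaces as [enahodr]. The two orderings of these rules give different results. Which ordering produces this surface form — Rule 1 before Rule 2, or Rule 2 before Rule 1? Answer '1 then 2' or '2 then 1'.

Order 1 then 2:
  1 Spirantization: [enagodur] → [enahozur]
  2 Medial Vowel Deletion: [enahozur] → [enahozr]
  result: [enahozr]
Order 2 then 1:
  2 Medial Vowel Deletion: [enagodur] → [enagodr]
  1 Spirantization: [enagodr] → [enahodr]
  result: [enahodr]

2 then 1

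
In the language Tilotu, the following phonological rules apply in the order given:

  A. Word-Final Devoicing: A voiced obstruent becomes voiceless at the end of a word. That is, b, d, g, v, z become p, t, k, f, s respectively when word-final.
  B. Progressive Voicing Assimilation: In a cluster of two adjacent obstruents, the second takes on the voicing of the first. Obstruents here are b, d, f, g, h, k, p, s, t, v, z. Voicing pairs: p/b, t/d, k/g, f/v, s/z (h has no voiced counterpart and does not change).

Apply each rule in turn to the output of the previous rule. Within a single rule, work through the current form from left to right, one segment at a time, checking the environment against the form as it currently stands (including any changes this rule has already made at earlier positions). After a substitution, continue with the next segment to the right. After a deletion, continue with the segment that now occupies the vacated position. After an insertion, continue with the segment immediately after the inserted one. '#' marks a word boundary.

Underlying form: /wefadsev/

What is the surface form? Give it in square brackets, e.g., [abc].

A Word-Final Devoicing: [wefadsev] → [wefadsef]
B Progressive Voicing Assimilation: [wefadsef] → [wefadzef]

[wefadzef]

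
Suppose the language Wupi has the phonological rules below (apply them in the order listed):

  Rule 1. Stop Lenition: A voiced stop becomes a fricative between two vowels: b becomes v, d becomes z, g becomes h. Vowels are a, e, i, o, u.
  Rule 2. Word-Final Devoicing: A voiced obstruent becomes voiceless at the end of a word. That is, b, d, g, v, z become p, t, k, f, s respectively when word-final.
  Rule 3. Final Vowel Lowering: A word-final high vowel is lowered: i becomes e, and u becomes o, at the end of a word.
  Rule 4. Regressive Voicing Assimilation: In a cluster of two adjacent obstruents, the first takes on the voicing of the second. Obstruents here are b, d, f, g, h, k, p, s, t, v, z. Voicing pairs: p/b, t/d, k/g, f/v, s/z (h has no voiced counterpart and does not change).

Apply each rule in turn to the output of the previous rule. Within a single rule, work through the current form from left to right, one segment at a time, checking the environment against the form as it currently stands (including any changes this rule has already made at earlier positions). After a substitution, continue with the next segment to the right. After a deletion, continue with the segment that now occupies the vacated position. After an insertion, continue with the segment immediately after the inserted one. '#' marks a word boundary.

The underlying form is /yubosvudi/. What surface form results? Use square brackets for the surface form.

[yuvozvuze]

Rule 1 Stop Lenition: [yubosvudi] → [yuvosvuzi]
Rule 2 Word-Final Devoicing: no change — [yuvosvuzi]
Rule 3 Final Vowel Lowering: [yuvosvuzi] → [yuvosvuze]
Rule 4 Regressive Voicing Assimilation: [yuvosvuze] → [yuvozvuze]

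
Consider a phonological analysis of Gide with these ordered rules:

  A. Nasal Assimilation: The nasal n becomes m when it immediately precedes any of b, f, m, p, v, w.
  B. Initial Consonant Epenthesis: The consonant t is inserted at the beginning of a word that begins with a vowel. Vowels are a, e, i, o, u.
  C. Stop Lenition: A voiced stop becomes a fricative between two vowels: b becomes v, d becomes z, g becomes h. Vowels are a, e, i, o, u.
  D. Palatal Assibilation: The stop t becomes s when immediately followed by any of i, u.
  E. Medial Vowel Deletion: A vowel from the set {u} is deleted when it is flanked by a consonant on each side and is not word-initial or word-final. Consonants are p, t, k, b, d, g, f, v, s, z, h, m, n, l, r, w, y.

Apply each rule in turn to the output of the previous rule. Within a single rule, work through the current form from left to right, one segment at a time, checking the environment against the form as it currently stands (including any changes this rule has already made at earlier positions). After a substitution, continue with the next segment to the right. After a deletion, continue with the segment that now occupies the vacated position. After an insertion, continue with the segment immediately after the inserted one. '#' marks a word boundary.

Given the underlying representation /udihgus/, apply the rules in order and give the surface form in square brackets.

A Nasal Assimilation: no change — [udihgus]
B Initial Consonant Epenthesis: [udihgus] → [tudihgus]
C Stop Lenition: [tudihgus] → [tuzihgus]
D Palatal Assibilation: [tuzihgus] → [suzihgus]
E Medial Vowel Deletion: [suzihgus] → [szihgs]

[szihgs]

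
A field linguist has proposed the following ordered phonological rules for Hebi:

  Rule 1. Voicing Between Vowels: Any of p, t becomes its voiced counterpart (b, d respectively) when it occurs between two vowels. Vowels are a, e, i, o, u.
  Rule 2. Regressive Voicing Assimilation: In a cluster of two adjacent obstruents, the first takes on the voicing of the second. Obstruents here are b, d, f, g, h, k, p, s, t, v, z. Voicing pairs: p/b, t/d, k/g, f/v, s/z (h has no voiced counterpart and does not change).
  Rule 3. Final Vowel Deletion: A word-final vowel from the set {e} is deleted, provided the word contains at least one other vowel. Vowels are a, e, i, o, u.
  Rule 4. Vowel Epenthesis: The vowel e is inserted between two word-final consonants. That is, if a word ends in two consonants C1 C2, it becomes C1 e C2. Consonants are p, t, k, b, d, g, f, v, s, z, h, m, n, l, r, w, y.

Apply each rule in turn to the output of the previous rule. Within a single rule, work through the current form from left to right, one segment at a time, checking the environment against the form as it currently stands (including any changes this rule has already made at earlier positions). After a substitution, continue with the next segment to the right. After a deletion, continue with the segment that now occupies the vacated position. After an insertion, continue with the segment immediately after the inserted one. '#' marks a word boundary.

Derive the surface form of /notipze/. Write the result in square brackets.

[nodibez]

Rule 1 Voicing Between Vowels: [notipze] → [nodipze]
Rule 2 Regressive Voicing Assimilation: [nodipze] → [nodibze]
Rule 3 Final Vowel Deletion: [nodibze] → [nodibz]
Rule 4 Vowel Epenthesis: [nodibz] → [nodibez]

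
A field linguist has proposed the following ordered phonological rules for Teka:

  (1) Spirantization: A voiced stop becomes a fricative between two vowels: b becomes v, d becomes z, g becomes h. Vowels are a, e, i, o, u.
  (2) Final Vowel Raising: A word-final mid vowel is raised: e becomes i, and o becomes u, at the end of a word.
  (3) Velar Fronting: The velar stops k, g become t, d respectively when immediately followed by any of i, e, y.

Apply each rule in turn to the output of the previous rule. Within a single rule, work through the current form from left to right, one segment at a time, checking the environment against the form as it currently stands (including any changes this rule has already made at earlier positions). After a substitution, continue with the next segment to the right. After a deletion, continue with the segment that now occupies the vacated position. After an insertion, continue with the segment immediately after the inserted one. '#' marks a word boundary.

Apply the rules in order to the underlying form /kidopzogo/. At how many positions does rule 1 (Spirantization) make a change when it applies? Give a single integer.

(1) Spirantization: [kidopzogo] → [kizopzoho]
(2) Final Vowel Raising: [kizopzoho] → [kizopzohu]
(3) Velar Fronting: [kizopzohu] → [tizopzohu]
Rule 1 changed 2 position(s).

2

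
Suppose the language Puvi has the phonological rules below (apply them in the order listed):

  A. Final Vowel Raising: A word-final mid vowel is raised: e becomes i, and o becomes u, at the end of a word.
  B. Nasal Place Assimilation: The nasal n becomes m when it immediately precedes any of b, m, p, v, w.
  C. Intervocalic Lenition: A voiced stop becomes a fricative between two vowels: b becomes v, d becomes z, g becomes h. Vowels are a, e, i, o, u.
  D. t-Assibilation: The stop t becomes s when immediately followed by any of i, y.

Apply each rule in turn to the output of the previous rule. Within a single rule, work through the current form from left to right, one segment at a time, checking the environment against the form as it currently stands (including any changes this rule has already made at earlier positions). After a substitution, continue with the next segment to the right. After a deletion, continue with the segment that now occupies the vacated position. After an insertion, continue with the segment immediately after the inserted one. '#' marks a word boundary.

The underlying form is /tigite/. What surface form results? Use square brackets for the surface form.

A Final Vowel Raising: [tigite] → [tigiti]
B Nasal Place Assimilation: no change — [tigiti]
C Intervocalic Lenition: [tigiti] → [tihiti]
D t-Assibilation: [tihiti] → [sihisi]

[sihisi]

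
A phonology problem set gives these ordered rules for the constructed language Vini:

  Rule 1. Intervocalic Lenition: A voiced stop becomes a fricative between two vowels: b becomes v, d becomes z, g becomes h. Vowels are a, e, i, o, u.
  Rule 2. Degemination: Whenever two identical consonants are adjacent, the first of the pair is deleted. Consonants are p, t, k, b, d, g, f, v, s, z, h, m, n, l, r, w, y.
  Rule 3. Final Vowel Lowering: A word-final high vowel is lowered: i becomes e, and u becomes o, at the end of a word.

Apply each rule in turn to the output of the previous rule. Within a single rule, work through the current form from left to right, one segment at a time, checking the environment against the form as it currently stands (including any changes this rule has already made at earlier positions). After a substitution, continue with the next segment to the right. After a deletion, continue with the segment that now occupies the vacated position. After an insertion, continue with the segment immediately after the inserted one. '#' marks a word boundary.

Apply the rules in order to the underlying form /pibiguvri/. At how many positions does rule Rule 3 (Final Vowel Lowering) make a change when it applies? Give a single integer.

Rule 1 Intervocalic Lenition: [pibiguvri] → [pivihuvri]
Rule 2 Degemination: no change — [pivihuvri]
Rule 3 Final Vowel Lowering: [pivihuvri] → [pivihuvre]
Rule Rule 3 changed 1 position(s).

1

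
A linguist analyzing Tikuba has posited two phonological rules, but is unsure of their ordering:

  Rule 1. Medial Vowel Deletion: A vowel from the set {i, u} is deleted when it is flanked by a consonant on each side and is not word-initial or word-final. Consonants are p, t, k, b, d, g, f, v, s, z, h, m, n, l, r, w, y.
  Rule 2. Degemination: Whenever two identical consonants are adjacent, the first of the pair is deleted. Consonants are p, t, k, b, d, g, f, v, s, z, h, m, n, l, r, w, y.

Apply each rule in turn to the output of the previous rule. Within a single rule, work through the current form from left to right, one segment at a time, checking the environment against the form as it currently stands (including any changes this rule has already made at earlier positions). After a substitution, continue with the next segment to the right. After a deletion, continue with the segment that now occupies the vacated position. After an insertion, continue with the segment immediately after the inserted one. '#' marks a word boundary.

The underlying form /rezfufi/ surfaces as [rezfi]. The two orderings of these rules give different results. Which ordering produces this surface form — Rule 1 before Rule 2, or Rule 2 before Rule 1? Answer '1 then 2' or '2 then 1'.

Order 1 then 2:
  1 Medial Vowel Deletion: [rezfufi] → [rezffi]
  2 Degemination: [rezffi] → [rezfi]
  result: [rezfi]
Order 2 then 1:
  2 Degemination: no change — [rezfufi]
  1 Medial Vowel Deletion: [rezfufi] → [rezffi]
  result: [rezffi]

1 then 2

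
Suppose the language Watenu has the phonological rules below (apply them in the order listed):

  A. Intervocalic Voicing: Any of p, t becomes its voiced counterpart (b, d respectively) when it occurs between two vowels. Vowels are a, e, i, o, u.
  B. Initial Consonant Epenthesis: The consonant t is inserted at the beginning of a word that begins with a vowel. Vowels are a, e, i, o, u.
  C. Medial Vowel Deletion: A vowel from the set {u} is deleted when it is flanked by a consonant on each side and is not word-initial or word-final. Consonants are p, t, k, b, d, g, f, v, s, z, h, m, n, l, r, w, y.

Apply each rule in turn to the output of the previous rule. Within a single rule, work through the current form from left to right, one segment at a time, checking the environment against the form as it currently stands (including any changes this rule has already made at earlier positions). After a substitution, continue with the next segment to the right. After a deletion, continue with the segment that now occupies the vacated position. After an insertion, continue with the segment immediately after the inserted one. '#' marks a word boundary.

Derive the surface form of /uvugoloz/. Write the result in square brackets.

A Intervocalic Voicing: no change — [uvugoloz]
B Initial Consonant Epenthesis: [uvugoloz] → [tuvugoloz]
C Medial Vowel Deletion: [tuvugoloz] → [tvgoloz]

[tvgoloz]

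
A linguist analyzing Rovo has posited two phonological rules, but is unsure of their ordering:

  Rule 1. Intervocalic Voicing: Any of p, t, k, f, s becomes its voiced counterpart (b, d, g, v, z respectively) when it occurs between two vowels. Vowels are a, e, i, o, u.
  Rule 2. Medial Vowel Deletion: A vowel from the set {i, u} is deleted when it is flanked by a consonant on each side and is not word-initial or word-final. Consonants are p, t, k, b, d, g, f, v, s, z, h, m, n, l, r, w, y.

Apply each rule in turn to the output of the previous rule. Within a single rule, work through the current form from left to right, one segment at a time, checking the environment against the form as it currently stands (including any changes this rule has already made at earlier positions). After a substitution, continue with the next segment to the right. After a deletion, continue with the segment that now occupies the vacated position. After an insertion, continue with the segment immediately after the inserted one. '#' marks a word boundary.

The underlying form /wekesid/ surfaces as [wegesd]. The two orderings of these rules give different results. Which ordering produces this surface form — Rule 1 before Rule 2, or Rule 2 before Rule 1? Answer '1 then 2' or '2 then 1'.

Order 1 then 2:
  1 Intervocalic Voicing: [wekesid] → [wegezid]
  2 Medial Vowel Deletion: [wegezid] → [wegezd]
  result: [wegezd]
Order 2 then 1:
  2 Medial Vowel Deletion: [wekesid] → [wekesd]
  1 Intervocalic Voicing: [wekesd] → [wegesd]
  result: [wegesd]

2 then 1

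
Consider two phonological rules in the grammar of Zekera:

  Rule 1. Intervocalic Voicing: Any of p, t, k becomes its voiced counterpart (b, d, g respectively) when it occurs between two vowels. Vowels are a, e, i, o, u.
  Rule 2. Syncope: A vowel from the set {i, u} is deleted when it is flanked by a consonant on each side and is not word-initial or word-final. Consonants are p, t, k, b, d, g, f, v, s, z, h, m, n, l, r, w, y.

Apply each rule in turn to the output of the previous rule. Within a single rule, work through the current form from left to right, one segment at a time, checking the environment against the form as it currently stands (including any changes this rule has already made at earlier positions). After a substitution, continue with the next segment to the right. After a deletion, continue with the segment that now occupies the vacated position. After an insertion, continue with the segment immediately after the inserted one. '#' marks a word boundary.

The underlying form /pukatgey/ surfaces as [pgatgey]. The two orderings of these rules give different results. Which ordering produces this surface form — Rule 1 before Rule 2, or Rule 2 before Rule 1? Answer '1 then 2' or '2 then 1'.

1 then 2

Order 1 then 2:
  1 Intervocalic Voicing: [pukatgey] → [pugatgey]
  2 Syncope: [pugatgey] → [pgatgey]
  result: [pgatgey]
Order 2 then 1:
  2 Syncope: [pukatgey] → [pkatgey]
  1 Intervocalic Voicing: no change — [pkatgey]
  result: [pkatgey]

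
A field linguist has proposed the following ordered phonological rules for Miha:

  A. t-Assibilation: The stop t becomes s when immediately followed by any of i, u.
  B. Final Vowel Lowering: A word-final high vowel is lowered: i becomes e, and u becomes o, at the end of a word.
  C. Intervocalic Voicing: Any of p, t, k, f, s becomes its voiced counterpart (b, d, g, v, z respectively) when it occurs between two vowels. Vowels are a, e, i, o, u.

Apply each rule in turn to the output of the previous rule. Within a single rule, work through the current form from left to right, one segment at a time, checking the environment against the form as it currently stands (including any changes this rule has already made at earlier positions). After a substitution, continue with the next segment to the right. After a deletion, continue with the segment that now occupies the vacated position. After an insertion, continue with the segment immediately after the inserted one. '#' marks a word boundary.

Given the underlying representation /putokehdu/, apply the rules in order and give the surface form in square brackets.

[pudogehdo]

A t-Assibilation: no change — [putokehdu]
B Final Vowel Lowering: [putokehdu] → [putokehdo]
C Intervocalic Voicing: [putokehdo] → [pudogehdo]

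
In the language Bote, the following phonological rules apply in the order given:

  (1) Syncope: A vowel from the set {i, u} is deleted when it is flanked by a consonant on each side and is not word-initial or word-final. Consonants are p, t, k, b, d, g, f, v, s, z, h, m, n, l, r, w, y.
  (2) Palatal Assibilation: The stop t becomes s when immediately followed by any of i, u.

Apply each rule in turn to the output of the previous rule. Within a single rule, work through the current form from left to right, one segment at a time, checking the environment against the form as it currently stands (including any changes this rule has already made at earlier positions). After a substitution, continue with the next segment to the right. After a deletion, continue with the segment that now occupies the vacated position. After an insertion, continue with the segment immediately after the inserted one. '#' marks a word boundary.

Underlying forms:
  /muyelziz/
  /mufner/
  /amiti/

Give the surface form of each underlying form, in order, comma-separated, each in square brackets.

/muyelziz/:
  (1) Syncope: [muyelziz] → [myelzz]
  (2) Palatal Assibilation: no change — [myelzz]
/mufner/:
  (1) Syncope: [mufner] → [mfner]
  (2) Palatal Assibilation: no change — [mfner]
/amiti/:
  (1) Syncope: [amiti] → [amti]
  (2) Palatal Assibilation: [amti] → [amsi]

[myelzz], [mfner], [amsi]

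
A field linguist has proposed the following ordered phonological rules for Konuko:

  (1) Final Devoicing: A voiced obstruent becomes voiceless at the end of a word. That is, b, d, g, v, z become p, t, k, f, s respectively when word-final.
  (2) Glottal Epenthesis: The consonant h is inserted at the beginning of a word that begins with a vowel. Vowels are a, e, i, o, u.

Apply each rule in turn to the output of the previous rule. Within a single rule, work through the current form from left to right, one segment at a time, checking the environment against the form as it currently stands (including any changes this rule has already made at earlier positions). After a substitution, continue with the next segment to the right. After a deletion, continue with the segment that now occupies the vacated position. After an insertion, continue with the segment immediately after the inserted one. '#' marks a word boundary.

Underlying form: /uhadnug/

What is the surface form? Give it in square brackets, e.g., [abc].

[huhadnuk]

(1) Final Devoicing: [uhadnug] → [uhadnuk]
(2) Glottal Epenthesis: [uhadnuk] → [huhadnuk]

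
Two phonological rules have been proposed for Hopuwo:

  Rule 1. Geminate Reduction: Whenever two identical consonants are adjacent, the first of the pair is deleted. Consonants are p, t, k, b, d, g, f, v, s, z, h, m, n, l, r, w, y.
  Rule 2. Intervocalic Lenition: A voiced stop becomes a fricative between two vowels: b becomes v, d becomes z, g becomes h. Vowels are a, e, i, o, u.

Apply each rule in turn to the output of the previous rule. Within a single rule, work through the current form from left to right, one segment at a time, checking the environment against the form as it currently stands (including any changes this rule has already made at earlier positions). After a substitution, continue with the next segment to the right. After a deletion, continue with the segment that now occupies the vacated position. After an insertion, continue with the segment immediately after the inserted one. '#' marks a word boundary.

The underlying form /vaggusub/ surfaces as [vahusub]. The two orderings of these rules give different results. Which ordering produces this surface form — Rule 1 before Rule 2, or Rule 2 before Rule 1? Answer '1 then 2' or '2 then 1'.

Order 1 then 2:
  1 Geminate Reduction: [vaggusub] → [vagusub]
  2 Intervocalic Lenition: [vagusub] → [vahusub]
  result: [vahusub]
Order 2 then 1:
  2 Intervocalic Lenition: no change — [vaggusub]
  1 Geminate Reduction: [vaggusub] → [vagusub]
  result: [vagusub]

1 then 2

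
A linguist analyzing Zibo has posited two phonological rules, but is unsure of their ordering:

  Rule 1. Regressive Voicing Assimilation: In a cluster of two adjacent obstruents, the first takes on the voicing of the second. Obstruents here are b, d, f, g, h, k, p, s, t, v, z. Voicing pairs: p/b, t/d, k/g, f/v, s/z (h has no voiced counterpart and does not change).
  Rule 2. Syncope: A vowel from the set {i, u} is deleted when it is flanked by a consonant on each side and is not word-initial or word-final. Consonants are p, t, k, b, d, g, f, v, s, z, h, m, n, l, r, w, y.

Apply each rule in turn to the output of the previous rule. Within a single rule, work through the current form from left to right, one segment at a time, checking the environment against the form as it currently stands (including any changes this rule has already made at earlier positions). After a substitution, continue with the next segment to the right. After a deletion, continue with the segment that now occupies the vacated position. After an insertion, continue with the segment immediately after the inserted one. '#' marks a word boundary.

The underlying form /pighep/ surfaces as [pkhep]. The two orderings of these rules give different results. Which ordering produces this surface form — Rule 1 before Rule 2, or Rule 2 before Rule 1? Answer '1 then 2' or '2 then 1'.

1 then 2

Order 1 then 2:
  1 Regressive Voicing Assimilation: [pighep] → [pikhep]
  2 Syncope: [pikhep] → [pkhep]
  result: [pkhep]
Order 2 then 1:
  2 Syncope: [pighep] → [pghep]
  1 Regressive Voicing Assimilation: [pghep] → [bkhep]
  result: [bkhep]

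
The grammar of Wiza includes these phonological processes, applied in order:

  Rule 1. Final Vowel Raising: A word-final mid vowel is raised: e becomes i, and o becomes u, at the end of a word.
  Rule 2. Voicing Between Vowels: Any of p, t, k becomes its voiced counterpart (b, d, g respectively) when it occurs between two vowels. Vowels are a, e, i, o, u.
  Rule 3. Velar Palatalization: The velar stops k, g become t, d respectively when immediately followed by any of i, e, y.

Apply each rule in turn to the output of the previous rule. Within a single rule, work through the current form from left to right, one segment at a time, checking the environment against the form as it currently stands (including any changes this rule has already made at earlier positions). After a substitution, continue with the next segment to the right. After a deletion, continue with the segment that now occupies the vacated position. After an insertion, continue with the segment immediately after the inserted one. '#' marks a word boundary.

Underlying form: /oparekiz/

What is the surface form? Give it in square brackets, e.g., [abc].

Rule 1 Final Vowel Raising: no change — [oparekiz]
Rule 2 Voicing Between Vowels: [oparekiz] → [obaregiz]
Rule 3 Velar Palatalization: [obaregiz] → [obarediz]

[obarediz]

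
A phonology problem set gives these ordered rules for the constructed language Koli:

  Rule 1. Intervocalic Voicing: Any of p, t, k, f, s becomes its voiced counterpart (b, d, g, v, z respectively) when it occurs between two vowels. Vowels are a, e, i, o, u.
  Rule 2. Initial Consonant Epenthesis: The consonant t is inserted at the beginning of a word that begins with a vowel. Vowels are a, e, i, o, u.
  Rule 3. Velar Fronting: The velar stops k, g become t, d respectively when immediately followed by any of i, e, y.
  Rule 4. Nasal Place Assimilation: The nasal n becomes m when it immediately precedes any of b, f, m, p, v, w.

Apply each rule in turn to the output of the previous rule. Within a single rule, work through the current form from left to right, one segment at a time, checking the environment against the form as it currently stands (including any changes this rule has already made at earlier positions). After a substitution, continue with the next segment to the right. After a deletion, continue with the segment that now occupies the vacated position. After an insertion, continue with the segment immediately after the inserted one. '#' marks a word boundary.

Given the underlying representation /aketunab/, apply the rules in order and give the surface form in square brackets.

Rule 1 Intervocalic Voicing: [aketunab] → [agedunab]
Rule 2 Initial Consonant Epenthesis: [agedunab] → [tagedunab]
Rule 3 Velar Fronting: [tagedunab] → [tadedunab]
Rule 4 Nasal Place Assimilation: no change — [tadedunab]

[tadedunab]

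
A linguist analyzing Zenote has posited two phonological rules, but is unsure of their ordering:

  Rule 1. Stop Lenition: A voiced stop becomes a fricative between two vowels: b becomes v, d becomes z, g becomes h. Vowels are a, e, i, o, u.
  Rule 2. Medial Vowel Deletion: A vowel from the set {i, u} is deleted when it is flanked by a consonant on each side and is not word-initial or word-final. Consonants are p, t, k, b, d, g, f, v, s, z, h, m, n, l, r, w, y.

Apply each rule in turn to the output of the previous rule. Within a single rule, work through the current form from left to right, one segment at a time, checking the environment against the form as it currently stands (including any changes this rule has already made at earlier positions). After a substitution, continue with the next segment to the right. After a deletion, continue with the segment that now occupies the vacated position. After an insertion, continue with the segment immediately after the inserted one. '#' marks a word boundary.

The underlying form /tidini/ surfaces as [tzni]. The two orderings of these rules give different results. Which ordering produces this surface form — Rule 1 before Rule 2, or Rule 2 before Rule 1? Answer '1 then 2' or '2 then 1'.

1 then 2

Order 1 then 2:
  1 Stop Lenition: [tidini] → [tizini]
  2 Medial Vowel Deletion: [tizini] → [tzni]
  result: [tzni]
Order 2 then 1:
  2 Medial Vowel Deletion: [tidini] → [tdni]
  1 Stop Lenition: no change — [tdni]
  result: [tdni]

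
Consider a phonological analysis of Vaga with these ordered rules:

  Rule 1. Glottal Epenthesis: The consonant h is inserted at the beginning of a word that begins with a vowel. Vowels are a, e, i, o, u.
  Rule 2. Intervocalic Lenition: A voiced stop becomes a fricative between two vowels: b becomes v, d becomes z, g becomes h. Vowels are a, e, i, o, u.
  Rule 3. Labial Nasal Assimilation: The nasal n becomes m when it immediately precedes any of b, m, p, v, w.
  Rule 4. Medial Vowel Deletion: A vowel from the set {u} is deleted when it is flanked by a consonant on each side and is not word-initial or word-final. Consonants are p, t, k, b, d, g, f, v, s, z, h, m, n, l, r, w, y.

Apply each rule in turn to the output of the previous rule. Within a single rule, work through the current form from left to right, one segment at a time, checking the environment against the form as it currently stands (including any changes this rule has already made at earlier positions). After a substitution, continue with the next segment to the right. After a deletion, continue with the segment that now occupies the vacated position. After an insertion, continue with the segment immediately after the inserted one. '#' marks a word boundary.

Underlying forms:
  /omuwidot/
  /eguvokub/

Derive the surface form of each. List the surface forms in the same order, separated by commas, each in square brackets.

[homwizot], [hehvokb]

/omuwidot/:
  Rule 1 Glottal Epenthesis: [omuwidot] → [homuwidot]
  Rule 2 Intervocalic Lenition: [homuwidot] → [homuwizot]
  Rule 3 Labial Nasal Assimilation: no change — [homuwizot]
  Rule 4 Medial Vowel Deletion: [homuwizot] → [homwizot]
/eguvokub/:
  Rule 1 Glottal Epenthesis: [eguvokub] → [heguvokub]
  Rule 2 Intervocalic Lenition: [heguvokub] → [hehuvokub]
  Rule 3 Labial Nasal Assimilation: no change — [hehuvokub]
  Rule 4 Medial Vowel Deletion: [hehuvokub] → [hehvokb]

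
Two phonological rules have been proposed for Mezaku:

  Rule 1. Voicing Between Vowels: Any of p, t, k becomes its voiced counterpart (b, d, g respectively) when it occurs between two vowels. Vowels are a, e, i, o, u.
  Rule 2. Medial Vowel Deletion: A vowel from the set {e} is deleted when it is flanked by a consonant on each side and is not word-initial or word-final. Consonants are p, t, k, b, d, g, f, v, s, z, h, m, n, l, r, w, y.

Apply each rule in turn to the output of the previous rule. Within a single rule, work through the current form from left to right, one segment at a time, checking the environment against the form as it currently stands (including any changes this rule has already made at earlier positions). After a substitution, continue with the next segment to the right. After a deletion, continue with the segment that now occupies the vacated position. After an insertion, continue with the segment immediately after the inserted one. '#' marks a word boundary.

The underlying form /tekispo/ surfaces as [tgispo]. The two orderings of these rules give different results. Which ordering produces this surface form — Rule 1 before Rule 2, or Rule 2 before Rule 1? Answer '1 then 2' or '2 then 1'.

1 then 2

Order 1 then 2:
  1 Voicing Between Vowels: [tekispo] → [tegispo]
  2 Medial Vowel Deletion: [tegispo] → [tgispo]
  result: [tgispo]
Order 2 then 1:
  2 Medial Vowel Deletion: [tekispo] → [tkispo]
  1 Voicing Between Vowels: no change — [tkispo]
  result: [tkispo]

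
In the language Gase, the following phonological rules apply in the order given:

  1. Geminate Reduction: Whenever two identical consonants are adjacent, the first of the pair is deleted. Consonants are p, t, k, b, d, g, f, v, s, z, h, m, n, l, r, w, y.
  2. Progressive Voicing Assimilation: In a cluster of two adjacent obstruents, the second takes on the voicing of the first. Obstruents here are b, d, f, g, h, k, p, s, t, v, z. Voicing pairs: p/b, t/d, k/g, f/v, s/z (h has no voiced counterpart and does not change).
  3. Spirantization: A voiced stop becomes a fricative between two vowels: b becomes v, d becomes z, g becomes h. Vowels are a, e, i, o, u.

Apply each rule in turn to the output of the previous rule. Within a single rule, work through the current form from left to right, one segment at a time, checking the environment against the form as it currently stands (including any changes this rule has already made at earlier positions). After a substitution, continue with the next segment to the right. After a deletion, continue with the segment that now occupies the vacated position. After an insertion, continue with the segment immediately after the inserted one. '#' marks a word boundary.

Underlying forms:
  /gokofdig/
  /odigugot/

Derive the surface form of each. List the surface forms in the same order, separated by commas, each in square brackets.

[gokoftig], [ozihuhot]

/gokofdig/:
  1 Geminate Reduction: no change — [gokofdig]
  2 Progressive Voicing Assimilation: [gokofdig] → [gokoftig]
  3 Spirantization: no change — [gokoftig]
/odigugot/:
  1 Geminate Reduction: no change — [odigugot]
  2 Progressive Voicing Assimilation: no change — [odigugot]
  3 Spirantization: [odigugot] → [ozihuhot]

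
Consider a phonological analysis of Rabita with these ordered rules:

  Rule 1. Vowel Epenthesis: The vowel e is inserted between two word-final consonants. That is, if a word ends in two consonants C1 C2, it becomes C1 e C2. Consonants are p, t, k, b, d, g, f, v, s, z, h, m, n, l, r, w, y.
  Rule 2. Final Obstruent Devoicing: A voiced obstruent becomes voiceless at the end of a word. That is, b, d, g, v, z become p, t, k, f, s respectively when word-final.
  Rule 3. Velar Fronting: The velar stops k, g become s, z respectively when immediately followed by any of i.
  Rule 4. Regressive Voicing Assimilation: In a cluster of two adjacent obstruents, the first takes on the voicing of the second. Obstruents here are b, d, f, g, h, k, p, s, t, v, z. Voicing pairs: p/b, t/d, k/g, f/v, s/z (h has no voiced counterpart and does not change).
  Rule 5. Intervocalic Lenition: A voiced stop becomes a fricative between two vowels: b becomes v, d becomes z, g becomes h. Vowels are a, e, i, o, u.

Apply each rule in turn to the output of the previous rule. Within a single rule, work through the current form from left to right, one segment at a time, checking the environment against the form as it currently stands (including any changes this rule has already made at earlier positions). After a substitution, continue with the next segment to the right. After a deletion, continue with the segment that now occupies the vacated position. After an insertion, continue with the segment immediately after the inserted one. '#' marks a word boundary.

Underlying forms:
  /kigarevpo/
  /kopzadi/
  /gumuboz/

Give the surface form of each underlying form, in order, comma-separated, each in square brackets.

[siharefpo], [kobzazi], [gumuvos]

/kigarevpo/:
  Rule 1 Vowel Epenthesis: no change — [kigarevpo]
  Rule 2 Final Obstruent Devoicing: no change — [kigarevpo]
  Rule 3 Velar Fronting: [kigarevpo] → [sigarevpo]
  Rule 4 Regressive Voicing Assimilation: [sigarevpo] → [sigarefpo]
  Rule 5 Intervocalic Lenition: [sigarefpo] → [siharefpo]
/kopzadi/:
  Rule 1 Vowel Epenthesis: no change — [kopzadi]
  Rule 2 Final Obstruent Devoicing: no change — [kopzadi]
  Rule 3 Velar Fronting: no change — [kopzadi]
  Rule 4 Regressive Voicing Assimilation: [kopzadi] → [kobzadi]
  Rule 5 Intervocalic Lenition: [kobzadi] → [kobzazi]
/gumuboz/:
  Rule 1 Vowel Epenthesis: no change — [gumuboz]
  Rule 2 Final Obstruent Devoicing: [gumuboz] → [gumubos]
  Rule 3 Velar Fronting: no change — [gumubos]
  Rule 4 Regressive Voicing Assimilation: no change — [gumubos]
  Rule 5 Intervocalic Lenition: [gumubos] → [gumuvos]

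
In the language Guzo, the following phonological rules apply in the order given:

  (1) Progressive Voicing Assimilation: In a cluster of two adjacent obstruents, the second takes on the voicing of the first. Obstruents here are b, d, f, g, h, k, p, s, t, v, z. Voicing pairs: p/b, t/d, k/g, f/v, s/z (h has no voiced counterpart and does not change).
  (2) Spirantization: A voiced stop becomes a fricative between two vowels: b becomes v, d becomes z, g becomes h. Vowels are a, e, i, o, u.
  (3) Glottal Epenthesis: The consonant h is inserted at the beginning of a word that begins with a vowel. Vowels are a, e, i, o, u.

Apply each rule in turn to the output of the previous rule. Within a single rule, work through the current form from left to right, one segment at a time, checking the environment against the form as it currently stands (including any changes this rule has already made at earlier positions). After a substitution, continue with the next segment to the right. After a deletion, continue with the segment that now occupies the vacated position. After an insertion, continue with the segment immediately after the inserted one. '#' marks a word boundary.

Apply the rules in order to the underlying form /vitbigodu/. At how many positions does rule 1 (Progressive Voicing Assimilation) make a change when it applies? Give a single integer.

(1) Progressive Voicing Assimilation: [vitbigodu] → [vitpigodu]
(2) Spirantization: [vitpigodu] → [vitpihozu]
(3) Glottal Epenthesis: no change — [vitpihozu]
Rule 1 changed 1 position(s).

1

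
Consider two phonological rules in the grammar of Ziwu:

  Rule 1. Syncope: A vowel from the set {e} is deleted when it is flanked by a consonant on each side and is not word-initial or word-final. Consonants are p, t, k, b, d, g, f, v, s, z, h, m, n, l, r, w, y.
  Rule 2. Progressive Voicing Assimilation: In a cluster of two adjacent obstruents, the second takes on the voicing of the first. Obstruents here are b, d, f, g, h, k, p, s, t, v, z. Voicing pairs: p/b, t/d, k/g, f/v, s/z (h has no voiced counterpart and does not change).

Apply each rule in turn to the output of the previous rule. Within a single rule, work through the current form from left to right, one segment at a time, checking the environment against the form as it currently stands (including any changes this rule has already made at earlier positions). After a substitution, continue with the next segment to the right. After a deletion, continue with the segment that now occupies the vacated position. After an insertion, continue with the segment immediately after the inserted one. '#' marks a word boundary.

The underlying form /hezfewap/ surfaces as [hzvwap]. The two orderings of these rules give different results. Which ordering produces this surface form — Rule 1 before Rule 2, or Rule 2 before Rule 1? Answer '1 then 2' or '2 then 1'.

2 then 1

Order 1 then 2:
  1 Syncope: [hezfewap] → [hzfwap]
  2 Progressive Voicing Assimilation: [hzfwap] → [hsfwap]
  result: [hsfwap]
Order 2 then 1:
  2 Progressive Voicing Assimilation: [hezfewap] → [hezvewap]
  1 Syncope: [hezvewap] → [hzvwap]
  result: [hzvwap]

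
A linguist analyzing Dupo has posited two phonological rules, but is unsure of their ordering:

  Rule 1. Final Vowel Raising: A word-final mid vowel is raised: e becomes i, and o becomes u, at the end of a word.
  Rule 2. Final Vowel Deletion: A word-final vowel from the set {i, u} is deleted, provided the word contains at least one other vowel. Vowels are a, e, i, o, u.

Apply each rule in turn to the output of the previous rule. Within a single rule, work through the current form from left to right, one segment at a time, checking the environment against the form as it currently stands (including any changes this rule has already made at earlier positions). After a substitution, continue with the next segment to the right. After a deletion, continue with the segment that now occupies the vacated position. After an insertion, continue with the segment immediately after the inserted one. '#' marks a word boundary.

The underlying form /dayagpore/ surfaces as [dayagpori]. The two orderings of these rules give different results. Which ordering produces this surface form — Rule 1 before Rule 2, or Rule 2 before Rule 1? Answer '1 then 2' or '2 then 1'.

2 then 1

Order 1 then 2:
  1 Final Vowel Raising: [dayagpore] → [dayagpori]
  2 Final Vowel Deletion: [dayagpori] → [dayagpor]
  result: [dayagpor]
Order 2 then 1:
  2 Final Vowel Deletion: no change — [dayagpore]
  1 Final Vowel Raising: [dayagpore] → [dayagpori]
  result: [dayagpori]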